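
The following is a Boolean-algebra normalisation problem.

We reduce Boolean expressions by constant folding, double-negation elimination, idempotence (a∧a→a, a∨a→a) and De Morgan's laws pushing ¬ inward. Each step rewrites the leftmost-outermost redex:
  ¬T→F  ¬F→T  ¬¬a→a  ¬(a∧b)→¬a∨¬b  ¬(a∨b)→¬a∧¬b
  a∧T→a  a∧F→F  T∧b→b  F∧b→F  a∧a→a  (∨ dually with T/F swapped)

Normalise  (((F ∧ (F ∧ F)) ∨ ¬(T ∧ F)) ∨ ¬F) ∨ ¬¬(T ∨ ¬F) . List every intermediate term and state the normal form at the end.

Answer: normal form = T  (in 8 steps)

Derivation:
  start: (((F ∧ (F ∧ F)) ∨ ¬(T ∧ F)) ∨ ¬F) ∨ ¬¬(T ∨ ¬F)
  →1  ((F ∨ ¬(T ∧ F)) ∨ ¬F) ∨ ¬¬(T ∨ ¬F)
  →2  (¬(T ∧ F) ∨ ¬F) ∨ ¬¬(T ∨ ¬F)
  →3  ((¬T ∨ ¬F) ∨ ¬F) ∨ ¬¬(T ∨ ¬F)
  →4  ((F ∨ ¬F) ∨ ¬F) ∨ ¬¬(T ∨ ¬F)
  →5  (¬F ∨ ¬F) ∨ ¬¬(T ∨ ¬F)
  →6  ¬F ∨ ¬¬(T ∨ ¬F)
  →7  T ∨ ¬¬(T ∨ ¬F)
  →8  T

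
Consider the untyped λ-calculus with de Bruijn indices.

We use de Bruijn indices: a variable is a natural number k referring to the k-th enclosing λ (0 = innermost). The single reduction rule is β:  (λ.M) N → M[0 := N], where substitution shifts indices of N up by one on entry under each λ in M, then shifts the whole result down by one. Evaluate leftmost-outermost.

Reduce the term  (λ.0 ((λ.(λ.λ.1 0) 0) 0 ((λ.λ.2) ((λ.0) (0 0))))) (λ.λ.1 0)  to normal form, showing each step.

  start: (λ.0 ((λ.(λ.λ.1 0) 0) 0 ((λ.λ.2) ((λ.0) (0 0))))) (λ.λ.1 0)
  step 1: (λ.λ.1 0) ((λ.(λ.λ.1 0) 0) (λ.λ.1 0) ((λ.λ.λ.λ.1 0) ((λ.0) ((λ.λ.1 0) (λ.λ.1 0)))))
  step 2: λ.(λ.(λ.λ.1 0) 0) (λ.λ.1 0) ((λ.λ.λ.λ.1 0) ((λ.0) ((λ.λ.1 0) (λ.λ.1 0)))) 0
  step 3: λ.(λ.λ.1 0) (λ.λ.1 0) ((λ.λ.λ.λ.1 0) ((λ.0) ((λ.λ.1 0) (λ.λ.1 0)))) 0
  step 4: λ.(λ.(λ.λ.1 0) 0) ((λ.λ.λ.λ.1 0) ((λ.0) ((λ.λ.1 0) (λ.λ.1 0)))) 0
  step 5: λ.(λ.λ.1 0) ((λ.λ.λ.λ.1 0) ((λ.0) ((λ.λ.1 0) (λ.λ.1 0)))) 0
  step 6: λ.(λ.(λ.λ.λ.λ.1 0) ((λ.0) ((λ.λ.1 0) (λ.λ.1 0))) 0) 0
  step 7: λ.(λ.λ.λ.λ.1 0) ((λ.0) ((λ.λ.1 0) (λ.λ.1 0))) 0
  step 8: λ.(λ.λ.λ.1 0) 0
  step 9: λ.λ.λ.1 0

Answer: normal form = λ.λ.λ.1 0  (in 9 steps)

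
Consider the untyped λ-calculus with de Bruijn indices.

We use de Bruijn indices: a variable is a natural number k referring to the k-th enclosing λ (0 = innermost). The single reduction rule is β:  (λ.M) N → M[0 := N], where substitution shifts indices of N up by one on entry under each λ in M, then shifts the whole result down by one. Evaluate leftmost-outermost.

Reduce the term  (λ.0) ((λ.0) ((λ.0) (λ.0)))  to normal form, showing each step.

Answer: normal form = λ.0  (in 3 steps)

Working:
  start: (λ.0) ((λ.0) ((λ.0) (λ.0)))
  →1  (λ.0) ((λ.0) (λ.0))
  →2  (λ.0) (λ.0)
  →3  λ.0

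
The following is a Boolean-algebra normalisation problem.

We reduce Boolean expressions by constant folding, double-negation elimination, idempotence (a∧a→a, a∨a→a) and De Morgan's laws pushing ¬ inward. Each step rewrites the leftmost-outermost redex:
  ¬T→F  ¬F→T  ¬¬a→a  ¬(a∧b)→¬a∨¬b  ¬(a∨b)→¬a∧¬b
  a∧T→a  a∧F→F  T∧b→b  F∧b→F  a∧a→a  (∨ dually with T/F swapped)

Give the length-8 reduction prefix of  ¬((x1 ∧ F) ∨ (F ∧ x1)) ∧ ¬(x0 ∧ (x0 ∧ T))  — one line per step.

Answer: after 8 steps: T ∧ ¬(x0 ∧ (x0 ∧ T))

Reduction:
  start: ¬((x1 ∧ F) ∨ (F ∧ x1)) ∧ ¬(x0 ∧ (x0 ∧ T))
  step 1: (¬(x1 ∧ F) ∧ ¬(F ∧ x1)) ∧ ¬(x0 ∧ (x0 ∧ T))
  step 2: ((¬x1 ∨ ¬F) ∧ ¬(F ∧ x1)) ∧ ¬(x0 ∧ (x0 ∧ T))
  step 3: ((¬x1 ∨ T) ∧ ¬(F ∧ x1)) ∧ ¬(x0 ∧ (x0 ∧ T))
  step 4: (T ∧ ¬(F ∧ x1)) ∧ ¬(x0 ∧ (x0 ∧ T))
  step 5: ¬(F ∧ x1) ∧ ¬(x0 ∧ (x0 ∧ T))
  step 6: (¬F ∨ ¬x1) ∧ ¬(x0 ∧ (x0 ∧ T))
  step 7: (T ∨ ¬x1) ∧ ¬(x0 ∧ (x0 ∧ T))
  step 8: T ∧ ¬(x0 ∧ (x0 ∧ T))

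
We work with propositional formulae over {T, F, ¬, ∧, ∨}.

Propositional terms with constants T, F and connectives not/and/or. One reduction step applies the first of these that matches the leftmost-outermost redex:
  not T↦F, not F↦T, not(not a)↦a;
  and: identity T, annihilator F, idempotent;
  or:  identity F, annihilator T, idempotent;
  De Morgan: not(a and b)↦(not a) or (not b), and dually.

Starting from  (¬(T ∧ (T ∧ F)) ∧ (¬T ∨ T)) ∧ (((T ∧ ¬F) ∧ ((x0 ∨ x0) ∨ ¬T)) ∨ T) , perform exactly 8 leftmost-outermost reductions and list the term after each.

  start: (¬(T ∧ (T ∧ F)) ∧ (¬T ∨ T)) ∧ (((T ∧ ¬F) ∧ ((x0 ∨ x0) ∨ ¬T)) ∨ T)
  [1] ((¬T ∨ ¬(T ∧ F)) ∧ (¬T ∨ T)) ∧ (((T ∧ ¬F) ∧ ((x0 ∨ x0) ∨ ¬T)) ∨ T)
  [2] ((F ∨ ¬(T ∧ F)) ∧ (¬T ∨ T)) ∧ (((T ∧ ¬F) ∧ ((x0 ∨ x0) ∨ ¬T)) ∨ T)
  [3] (¬(T ∧ F) ∧ (¬T ∨ T)) ∧ (((T ∧ ¬F) ∧ ((x0 ∨ x0) ∨ ¬T)) ∨ T)
  [4] ((¬T ∨ ¬F) ∧ (¬T ∨ T)) ∧ (((T ∧ ¬F) ∧ ((x0 ∨ x0) ∨ ¬T)) ∨ T)
  [5] ((F ∨ ¬F) ∧ (¬T ∨ T)) ∧ (((T ∧ ¬F) ∧ ((x0 ∨ x0) ∨ ¬T)) ∨ T)
  [6] (¬F ∧ (¬T ∨ T)) ∧ (((T ∧ ¬F) ∧ ((x0 ∨ x0) ∨ ¬T)) ∨ T)
  [7] (T ∧ (¬T ∨ T)) ∧ (((T ∧ ¬F) ∧ ((x0 ∨ x0) ∨ ¬T)) ∨ T)
  [8] (¬T ∨ T) ∧ (((T ∧ ¬F) ∧ ((x0 ∨ x0) ∨ ¬T)) ∨ T)

Answer: after 8 steps: (¬T ∨ T) ∧ (((T ∧ ¬F) ∧ ((x0 ∨ x0) ∨ ¬T)) ∨ T)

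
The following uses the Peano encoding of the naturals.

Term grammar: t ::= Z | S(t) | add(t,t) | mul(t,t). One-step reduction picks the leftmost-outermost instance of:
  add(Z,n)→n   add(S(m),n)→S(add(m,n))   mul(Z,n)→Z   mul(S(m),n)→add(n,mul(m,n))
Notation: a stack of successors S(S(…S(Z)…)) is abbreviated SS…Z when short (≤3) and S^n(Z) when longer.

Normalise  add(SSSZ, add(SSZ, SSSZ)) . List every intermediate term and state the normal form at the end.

  start: add(SSSZ, add(SSZ, SSSZ))
  step 1: S(add(SSZ, add(SSZ, SSSZ)))
  step 2: S(S(add(SZ, add(SSZ, SSSZ))))
  step 3: S(S(S(add(Z, add(SSZ, SSSZ)))))
  step 4: S(S(S(add(SSZ, SSSZ))))
  step 5: S(S(S(S(add(SZ, SSSZ)))))
  step 6: S(S(S(S(S(add(Z, SSSZ))))))
  step 7: S^8(Z)

Answer: normal form = S^8(Z)  (in 7 steps)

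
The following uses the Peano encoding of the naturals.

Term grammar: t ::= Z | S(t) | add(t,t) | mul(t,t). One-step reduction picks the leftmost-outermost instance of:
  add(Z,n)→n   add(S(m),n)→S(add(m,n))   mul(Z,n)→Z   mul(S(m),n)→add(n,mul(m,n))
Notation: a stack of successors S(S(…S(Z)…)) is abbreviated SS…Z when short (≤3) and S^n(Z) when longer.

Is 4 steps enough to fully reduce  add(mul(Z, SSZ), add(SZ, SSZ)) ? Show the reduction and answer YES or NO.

  start: add(mul(Z, SSZ), add(SZ, SSZ))
  [1] add(Z, add(SZ, SSZ))
  [2] add(SZ, SSZ)
  [3] S(add(Z, SSZ))
  [4] SSSZ

Answer: YES — reaches normal form SSSZ in 4 ≤ 4 steps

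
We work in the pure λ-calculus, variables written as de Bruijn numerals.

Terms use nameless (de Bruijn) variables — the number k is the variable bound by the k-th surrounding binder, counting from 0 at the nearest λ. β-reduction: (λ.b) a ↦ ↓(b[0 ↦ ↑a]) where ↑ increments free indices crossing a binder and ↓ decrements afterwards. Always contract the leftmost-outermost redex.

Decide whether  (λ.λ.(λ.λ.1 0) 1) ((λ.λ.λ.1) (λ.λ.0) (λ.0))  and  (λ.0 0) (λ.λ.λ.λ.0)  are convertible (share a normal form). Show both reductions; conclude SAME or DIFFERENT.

Term A:
  start: (λ.λ.(λ.λ.1 0) 1) ((λ.λ.λ.1) (λ.λ.0) (λ.0))
  [1] λ.(λ.λ.1 0) ((λ.λ.λ.1) (λ.λ.0) (λ.0))
  [2] λ.λ.(λ.λ.λ.1) (λ.λ.0) (λ.0) 0
  [3] λ.λ.(λ.λ.1) (λ.0) 0
  [4] λ.λ.(λ.λ.0) 0
  [5] λ.λ.λ.0

Term B:
  start: (λ.0 0) (λ.λ.λ.λ.0)
  [1] (λ.λ.λ.λ.0) (λ.λ.λ.λ.0)
  [2] λ.λ.λ.0

Answer: SAME — A ⇓ λ.λ.λ.0, B ⇓ λ.λ.λ.0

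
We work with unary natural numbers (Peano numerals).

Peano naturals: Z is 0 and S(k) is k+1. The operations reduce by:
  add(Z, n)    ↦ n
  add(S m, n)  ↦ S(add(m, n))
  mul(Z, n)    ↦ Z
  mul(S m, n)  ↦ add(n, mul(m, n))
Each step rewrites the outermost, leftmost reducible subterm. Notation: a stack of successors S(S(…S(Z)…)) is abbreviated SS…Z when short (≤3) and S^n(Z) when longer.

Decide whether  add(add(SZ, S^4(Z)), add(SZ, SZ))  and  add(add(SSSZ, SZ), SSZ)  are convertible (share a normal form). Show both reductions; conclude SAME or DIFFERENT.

Term A:
  start: add(add(SZ, S^4(Z)), add(SZ, SZ))
  →1  add(S(add(Z, S^4(Z))), add(SZ, SZ))
  →2  S(add(add(Z, S^4(Z)), add(SZ, SZ)))
  →3  S(add(S^4(Z), add(SZ, SZ)))
  →4  S(S(add(SSSZ, add(SZ, SZ))))
  →5  S(S(S(add(SSZ, add(SZ, SZ)))))
  →6  S(S(S(S(add(SZ, add(SZ, SZ))))))
  →7  S(S(S(S(S(add(Z, add(SZ, SZ)))))))
  →8  S(S(S(S(S(add(SZ, SZ))))))
  →9  S(S(S(S(S(S(add(Z, SZ)))))))
  →10  S^7(Z)

Term B:
  start: add(add(SSSZ, SZ), SSZ)
  →1  add(S(add(SSZ, SZ)), SSZ)
  →2  S(add(add(SSZ, SZ), SSZ))
  →3  S(add(S(add(SZ, SZ)), SSZ))
  →4  S(S(add(add(SZ, SZ), SSZ)))
  →5  S(S(add(S(add(Z, SZ)), SSZ)))
  →6  S(S(S(add(add(Z, SZ), SSZ))))
  →7  S(S(S(add(SZ, SSZ))))
  →8  S(S(S(S(add(Z, SSZ)))))
  →9  S^6(Z)

Answer: DIFFERENT — A ⇓ S^7(Z), B ⇓ S^6(Z)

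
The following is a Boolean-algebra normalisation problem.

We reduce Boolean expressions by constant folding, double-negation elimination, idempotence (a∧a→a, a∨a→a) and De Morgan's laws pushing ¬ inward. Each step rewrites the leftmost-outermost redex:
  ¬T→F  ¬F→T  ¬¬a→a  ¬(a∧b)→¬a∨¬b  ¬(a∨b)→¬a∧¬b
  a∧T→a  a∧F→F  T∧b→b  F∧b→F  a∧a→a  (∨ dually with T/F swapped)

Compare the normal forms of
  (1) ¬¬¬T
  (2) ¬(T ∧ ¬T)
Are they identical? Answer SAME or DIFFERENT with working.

Answer: DIFFERENT — A ⇓ F, B ⇓ T

Reduction:
Term A:
  start: ¬¬¬T
  [1] ¬T
  [2] F

Term B:
  start: ¬(T ∧ ¬T)
  [1] ¬T ∨ ¬¬T
  [2] F ∨ ¬¬T
  [3] ¬¬T
  [4] T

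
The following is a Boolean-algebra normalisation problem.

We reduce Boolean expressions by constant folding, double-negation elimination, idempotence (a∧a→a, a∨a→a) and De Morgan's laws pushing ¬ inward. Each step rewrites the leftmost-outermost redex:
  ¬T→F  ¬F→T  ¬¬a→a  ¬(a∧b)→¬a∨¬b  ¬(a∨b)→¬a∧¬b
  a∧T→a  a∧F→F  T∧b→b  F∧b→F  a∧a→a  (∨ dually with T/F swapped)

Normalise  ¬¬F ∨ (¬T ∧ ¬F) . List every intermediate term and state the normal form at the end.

  start: ¬¬F ∨ (¬T ∧ ¬F)
  step 1: F ∨ (¬T ∧ ¬F)
  step 2: ¬T ∧ ¬F
  step 3: F ∧ ¬F
  step 4: F

Answer: normal form = F  (in 4 steps)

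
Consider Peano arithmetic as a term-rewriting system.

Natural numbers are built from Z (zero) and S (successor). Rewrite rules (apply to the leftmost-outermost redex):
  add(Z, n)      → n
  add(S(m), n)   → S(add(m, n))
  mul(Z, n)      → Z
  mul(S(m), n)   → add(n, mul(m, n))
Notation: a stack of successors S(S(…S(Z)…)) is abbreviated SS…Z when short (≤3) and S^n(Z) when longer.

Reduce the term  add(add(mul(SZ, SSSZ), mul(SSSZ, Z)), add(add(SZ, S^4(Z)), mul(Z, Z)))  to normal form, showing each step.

Answer: normal form = S^8(Z)  (in 30 steps)

Derivation:
  start: add(add(mul(SZ, SSSZ), mul(SSSZ, Z)), add(add(SZ, S^4(Z)), mul(Z, Z)))
  [1] add(add(add(SSSZ, mul(Z, SSSZ)), mul(SSSZ, Z)), add(add(SZ, S^4(Z)), mul(Z, Z)))
  [2] add(add(S(add(SSZ, mul(Z, SSSZ))), mul(SSSZ, Z)), add(add(SZ, S^4(Z)), mul(Z, Z)))
  [3] add(S(add(add(SSZ, mul(Z, SSSZ)), mul(SSSZ, Z))), add(add(SZ, S^4(Z)), mul(Z, Z)))
  [4] S(add(add(add(SSZ, mul(Z, SSSZ)), mul(SSSZ, Z)), add(add(SZ, S^4(Z)), mul(Z, Z))))
  [5] S(add(add(S(add(SZ, mul(Z, SSSZ))), mul(SSSZ, Z)), add(add(SZ, S^4(Z)), mul(Z, Z))))
  [6] S(add(S(add(add(SZ, mul(Z, SSSZ)), mul(SSSZ, Z))), add(add(SZ, S^4(Z)), mul(Z, Z))))
  [7] S(S(add(add(add(SZ, mul(Z, SSSZ)), mul(SSSZ, Z)), add(add(SZ, S^4(Z)), mul(Z, Z)))))
  [8] S(S(add(add(S(add(Z, mul(Z, SSSZ))), mul(SSSZ, Z)), add(add(SZ, S^4(Z)), mul(Z, Z)))))
  [9] S(S(add(S(add(add(Z, mul(Z, SSSZ)), mul(SSSZ, Z))), add(add(SZ, S^4(Z)), mul(Z, Z)))))
  [10] S(S(S(add(add(add(Z, mul(Z, SSSZ)), mul(SSSZ, Z)), add(add(SZ, S^4(Z)), mul(Z, Z))))))
  [11] S(S(S(add(add(mul(Z, SSSZ), mul(SSSZ, Z)), add(add(SZ, S^4(Z)), mul(Z, Z))))))
  [12] S(S(S(add(add(Z, mul(SSSZ, Z)), add(add(SZ, S^4(Z)), mul(Z, Z))))))
  [13] S(S(S(add(mul(SSSZ, Z), add(add(SZ, S^4(Z)), mul(Z, Z))))))
  [14] S(S(S(add(add(Z, mul(SSZ, Z)), add(add(SZ, S^4(Z)), mul(Z, Z))))))
  [15] S(S(S(add(mul(SSZ, Z), add(add(SZ, S^4(Z)), mul(Z, Z))))))
  [16] S(S(S(add(add(Z, mul(SZ, Z)), add(add(SZ, S^4(Z)), mul(Z, Z))))))
  [17] S(S(S(add(mul(SZ, Z), add(add(SZ, S^4(Z)), mul(Z, Z))))))
  [18] S(S(S(add(add(Z, mul(Z, Z)), add(add(SZ, S^4(Z)), mul(Z, Z))))))
  [19] S(S(S(add(mul(Z, Z), add(add(SZ, S^4(Z)), mul(Z, Z))))))
  [20] S(S(S(add(Z, add(add(SZ, S^4(Z)), mul(Z, Z))))))
  [21] S(S(S(add(add(SZ, S^4(Z)), mul(Z, Z)))))
  [22] S(S(S(add(S(add(Z, S^4(Z))), mul(Z, Z)))))
  [23] S(S(S(S(add(add(Z, S^4(Z)), mul(Z, Z))))))
  [24] S(S(S(S(add(S^4(Z), mul(Z, Z))))))
  [25] S(S(S(S(S(add(SSSZ, mul(Z, Z)))))))
  [26] S(S(S(S(S(S(add(SSZ, mul(Z, Z))))))))
  [27] S(S(S(S(S(S(S(add(SZ, mul(Z, Z)))))))))
  [28] S(S(S(S(S(S(S(S(add(Z, mul(Z, Z))))))))))
  [29] S(S(S(S(S(S(S(S(mul(Z, Z)))))))))
  [30] S^8(Z)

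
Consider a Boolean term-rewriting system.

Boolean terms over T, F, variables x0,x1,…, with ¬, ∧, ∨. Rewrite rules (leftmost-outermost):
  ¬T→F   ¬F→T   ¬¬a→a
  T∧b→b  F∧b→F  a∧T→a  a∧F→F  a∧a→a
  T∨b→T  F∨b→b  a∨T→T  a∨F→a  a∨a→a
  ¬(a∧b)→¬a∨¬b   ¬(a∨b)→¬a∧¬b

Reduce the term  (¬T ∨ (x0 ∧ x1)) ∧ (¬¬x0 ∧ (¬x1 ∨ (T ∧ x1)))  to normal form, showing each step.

Answer: normal form = (x0 ∧ x1) ∧ (x0 ∧ (¬x1 ∨ x1))  (in 4 steps)

Working:
  start: (¬T ∨ (x0 ∧ x1)) ∧ (¬¬x0 ∧ (¬x1 ∨ (T ∧ x1)))
  step 1: (F ∨ (x0 ∧ x1)) ∧ (¬¬x0 ∧ (¬x1 ∨ (T ∧ x1)))
  step 2: (x0 ∧ x1) ∧ (¬¬x0 ∧ (¬x1 ∨ (T ∧ x1)))
  step 3: (x0 ∧ x1) ∧ (x0 ∧ (¬x1 ∨ (T ∧ x1)))
  step 4: (x0 ∧ x1) ∧ (x0 ∧ (¬x1 ∨ x1))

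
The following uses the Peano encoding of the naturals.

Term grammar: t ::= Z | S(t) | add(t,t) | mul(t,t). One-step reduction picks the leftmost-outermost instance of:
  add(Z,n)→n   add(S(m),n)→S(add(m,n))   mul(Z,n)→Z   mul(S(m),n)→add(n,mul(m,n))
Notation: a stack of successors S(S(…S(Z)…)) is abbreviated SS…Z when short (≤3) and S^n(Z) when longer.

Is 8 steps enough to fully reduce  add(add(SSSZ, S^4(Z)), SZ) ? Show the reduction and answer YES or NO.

  start: add(add(SSSZ, S^4(Z)), SZ)
  step 1: add(S(add(SSZ, S^4(Z))), SZ)
  step 2: S(add(add(SSZ, S^4(Z)), SZ))
  step 3: S(add(S(add(SZ, S^4(Z))), SZ))
  step 4: S(S(add(add(SZ, S^4(Z)), SZ)))
  step 5: S(S(add(S(add(Z, S^4(Z))), SZ)))
  step 6: S(S(S(add(add(Z, S^4(Z)), SZ))))
  step 7: S(S(S(add(S^4(Z), SZ))))
  step 8: S(S(S(S(add(SSSZ, SZ)))))

Answer: NO — after 8 steps the term is S(S(S(S(add(SSSZ, SZ))))), not yet normal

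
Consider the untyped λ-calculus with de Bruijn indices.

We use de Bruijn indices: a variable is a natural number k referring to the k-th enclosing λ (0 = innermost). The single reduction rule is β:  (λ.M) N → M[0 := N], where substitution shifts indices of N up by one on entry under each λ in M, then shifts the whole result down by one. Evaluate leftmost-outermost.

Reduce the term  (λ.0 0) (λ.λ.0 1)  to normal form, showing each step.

Answer: normal form = λ.0 (λ.λ.0 1)  (in 2 steps)

Reduction:
  start: (λ.0 0) (λ.λ.0 1)
  →1  (λ.λ.0 1) (λ.λ.0 1)
  →2  λ.0 (λ.λ.0 1)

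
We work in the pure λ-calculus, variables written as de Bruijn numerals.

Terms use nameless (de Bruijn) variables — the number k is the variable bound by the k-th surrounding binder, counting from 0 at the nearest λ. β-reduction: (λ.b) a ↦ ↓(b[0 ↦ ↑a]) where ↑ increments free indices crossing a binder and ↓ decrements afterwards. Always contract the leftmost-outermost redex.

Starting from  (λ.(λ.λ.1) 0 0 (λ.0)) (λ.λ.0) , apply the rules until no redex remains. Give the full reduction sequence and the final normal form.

Answer: normal form = λ.0  (in 4 steps)

Working:
  start: (λ.(λ.λ.1) 0 0 (λ.0)) (λ.λ.0)
  →1  (λ.λ.1) (λ.λ.0) (λ.λ.0) (λ.0)
  →2  (λ.λ.λ.0) (λ.λ.0) (λ.0)
  →3  (λ.λ.0) (λ.0)
  →4  λ.0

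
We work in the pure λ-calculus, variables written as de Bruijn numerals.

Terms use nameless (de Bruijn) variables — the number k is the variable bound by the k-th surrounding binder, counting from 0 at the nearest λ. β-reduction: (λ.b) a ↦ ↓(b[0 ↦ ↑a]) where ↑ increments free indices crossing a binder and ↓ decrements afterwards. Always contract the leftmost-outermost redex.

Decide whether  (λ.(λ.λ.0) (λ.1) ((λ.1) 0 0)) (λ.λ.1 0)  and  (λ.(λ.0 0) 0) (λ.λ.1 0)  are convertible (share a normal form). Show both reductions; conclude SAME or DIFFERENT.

Answer: SAME — A ⇓ λ.λ.1 0, B ⇓ λ.λ.1 0

Derivation:
Term A:
  start: (λ.(λ.λ.0) (λ.1) ((λ.1) 0 0)) (λ.λ.1 0)
  step 1: (λ.λ.0) (λ.λ.λ.1 0) ((λ.λ.λ.1 0) (λ.λ.1 0) (λ.λ.1 0))
  step 2: (λ.0) ((λ.λ.λ.1 0) (λ.λ.1 0) (λ.λ.1 0))
  step 3: (λ.λ.λ.1 0) (λ.λ.1 0) (λ.λ.1 0)
  step 4: (λ.λ.1 0) (λ.λ.1 0)
  step 5: λ.(λ.λ.1 0) 0
  step 6: λ.λ.1 0

Term B:
  start: (λ.(λ.0 0) 0) (λ.λ.1 0)
  step 1: (λ.0 0) (λ.λ.1 0)
  step 2: (λ.λ.1 0) (λ.λ.1 0)
  step 3: λ.(λ.λ.1 0) 0
  step 4: λ.λ.1 0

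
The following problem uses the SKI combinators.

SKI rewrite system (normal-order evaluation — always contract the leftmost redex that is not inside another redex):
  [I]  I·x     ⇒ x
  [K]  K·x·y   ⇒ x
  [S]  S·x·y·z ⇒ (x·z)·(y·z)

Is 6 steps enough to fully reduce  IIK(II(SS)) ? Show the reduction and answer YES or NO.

  start: IIK(II(SS))
  step 1: IK(II(SS))
  step 2: K(II(SS))
  step 3: K(I(SS))
  step 4: K(SS)

Answer: YES — reaches normal form K(SS) in 4 ≤ 6 steps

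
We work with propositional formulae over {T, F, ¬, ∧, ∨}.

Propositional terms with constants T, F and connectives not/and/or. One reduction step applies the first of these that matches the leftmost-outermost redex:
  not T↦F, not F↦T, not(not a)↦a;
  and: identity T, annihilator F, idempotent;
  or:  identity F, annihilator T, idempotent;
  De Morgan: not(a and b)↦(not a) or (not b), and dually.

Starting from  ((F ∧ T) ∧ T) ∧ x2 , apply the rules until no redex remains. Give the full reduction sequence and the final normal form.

  start: ((F ∧ T) ∧ T) ∧ x2
  →1  (F ∧ T) ∧ x2
  →2  F ∧ x2
  →3  F

Answer: normal form = F  (in 3 steps)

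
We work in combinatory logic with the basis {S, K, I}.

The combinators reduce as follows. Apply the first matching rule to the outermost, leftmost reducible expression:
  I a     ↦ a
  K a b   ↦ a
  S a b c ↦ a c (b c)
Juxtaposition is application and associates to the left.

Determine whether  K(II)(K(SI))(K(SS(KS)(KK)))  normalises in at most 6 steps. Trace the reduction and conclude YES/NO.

  start: K(II)(K(SI))(K(SS(KS)(KK)))
  →1  II(K(SS(KS)(KK)))
  →2  I(K(SS(KS)(KK)))
  →3  K(SS(KS)(KK))
  →4  K(S(KK)(KS(KK)))
  →5  K(S(KK)S)

Answer: YES — reaches normal form K(S(KK)S) in 5 ≤ 6 steps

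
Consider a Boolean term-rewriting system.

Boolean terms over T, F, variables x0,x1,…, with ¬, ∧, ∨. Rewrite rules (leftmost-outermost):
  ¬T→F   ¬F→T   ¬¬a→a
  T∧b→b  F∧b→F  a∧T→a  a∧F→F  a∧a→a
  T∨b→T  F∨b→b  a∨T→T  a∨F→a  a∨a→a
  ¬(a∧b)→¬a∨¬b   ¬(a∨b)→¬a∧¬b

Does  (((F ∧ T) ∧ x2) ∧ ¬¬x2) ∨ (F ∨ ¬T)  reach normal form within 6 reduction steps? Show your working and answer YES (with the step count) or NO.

  start: (((F ∧ T) ∧ x2) ∧ ¬¬x2) ∨ (F ∨ ¬T)
  step 1: ((F ∧ x2) ∧ ¬¬x2) ∨ (F ∨ ¬T)
  step 2: (F ∧ ¬¬x2) ∨ (F ∨ ¬T)
  step 3: F ∨ (F ∨ ¬T)
  step 4: F ∨ ¬T
  step 5: ¬T
  step 6: F

Answer: YES — reaches normal form F in 6 ≤ 6 steps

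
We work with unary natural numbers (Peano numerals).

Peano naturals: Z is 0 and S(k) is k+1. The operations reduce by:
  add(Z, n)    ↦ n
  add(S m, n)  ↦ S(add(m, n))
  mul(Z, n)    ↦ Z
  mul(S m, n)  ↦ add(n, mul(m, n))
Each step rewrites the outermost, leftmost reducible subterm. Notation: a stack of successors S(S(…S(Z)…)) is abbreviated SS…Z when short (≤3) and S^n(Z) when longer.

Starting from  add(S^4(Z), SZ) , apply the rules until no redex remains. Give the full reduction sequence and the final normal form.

Answer: normal form = S^5(Z)  (in 5 steps)

Working:
  start: add(S^4(Z), SZ)
  →1  S(add(SSSZ, SZ))
  →2  S(S(add(SSZ, SZ)))
  →3  S(S(S(add(SZ, SZ))))
  →4  S(S(S(S(add(Z, SZ)))))
  →5  S^5(Z)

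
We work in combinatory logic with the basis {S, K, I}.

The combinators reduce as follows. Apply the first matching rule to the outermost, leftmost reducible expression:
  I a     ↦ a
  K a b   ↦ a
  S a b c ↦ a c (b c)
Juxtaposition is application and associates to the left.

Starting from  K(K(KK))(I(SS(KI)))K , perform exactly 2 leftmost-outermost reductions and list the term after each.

Answer: after 2 steps: KK

Working:
  start: K(K(KK))(I(SS(KI)))K
  step 1: K(KK)K
  step 2: KK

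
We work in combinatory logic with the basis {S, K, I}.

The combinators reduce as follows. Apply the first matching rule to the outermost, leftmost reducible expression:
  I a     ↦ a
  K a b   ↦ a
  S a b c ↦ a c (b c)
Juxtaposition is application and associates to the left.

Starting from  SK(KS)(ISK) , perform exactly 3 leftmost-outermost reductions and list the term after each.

  start: SK(KS)(ISK)
  step 1: K(ISK)(KS(ISK))
  step 2: ISK
  step 3: SK

Answer: after 3 steps: SK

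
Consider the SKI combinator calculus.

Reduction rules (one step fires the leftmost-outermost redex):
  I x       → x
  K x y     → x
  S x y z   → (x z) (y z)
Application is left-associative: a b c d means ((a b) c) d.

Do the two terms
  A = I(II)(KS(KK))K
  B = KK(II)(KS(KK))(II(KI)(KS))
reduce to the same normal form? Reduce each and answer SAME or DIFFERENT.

Term A:
  start: I(II)(KS(KK))K
  step 1: II(KS(KK))K
  step 2: I(KS(KK))K
  step 3: KS(KK)K
  step 4: SK

Term B:
  start: KK(II)(KS(KK))(II(KI)(KS))
  step 1: K(KS(KK))(II(KI)(KS))
  step 2: KS(KK)
  step 3: S

Answer: DIFFERENT — A ⇓ SK, B ⇓ S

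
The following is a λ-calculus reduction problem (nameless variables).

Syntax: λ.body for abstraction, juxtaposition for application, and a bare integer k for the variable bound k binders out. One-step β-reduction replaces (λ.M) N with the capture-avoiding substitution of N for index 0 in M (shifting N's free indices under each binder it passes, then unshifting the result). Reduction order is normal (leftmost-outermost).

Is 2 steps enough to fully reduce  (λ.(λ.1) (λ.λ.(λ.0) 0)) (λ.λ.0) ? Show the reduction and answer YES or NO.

Answer: YES — reaches normal form λ.λ.0 in 2 ≤ 2 steps

Derivation:
  start: (λ.(λ.1) (λ.λ.(λ.0) 0)) (λ.λ.0)
  →1  (λ.λ.λ.0) (λ.λ.(λ.0) 0)
  →2  λ.λ.0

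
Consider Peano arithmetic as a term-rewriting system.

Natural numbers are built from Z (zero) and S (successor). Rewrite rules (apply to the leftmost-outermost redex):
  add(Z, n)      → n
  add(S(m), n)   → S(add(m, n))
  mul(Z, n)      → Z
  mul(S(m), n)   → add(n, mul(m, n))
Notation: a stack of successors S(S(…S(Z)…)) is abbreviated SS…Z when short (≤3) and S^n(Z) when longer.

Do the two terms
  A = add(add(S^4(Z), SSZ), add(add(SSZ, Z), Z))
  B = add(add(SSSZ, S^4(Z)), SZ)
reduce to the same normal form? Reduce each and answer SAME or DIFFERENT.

Answer: SAME — A ⇓ S^8(Z), B ⇓ S^8(Z)

Working:
Term A:
  start: add(add(S^4(Z), SSZ), add(add(SSZ, Z), Z))
  [1] add(S(add(SSSZ, SSZ)), add(add(SSZ, Z), Z))
  [2] S(add(add(SSSZ, SSZ), add(add(SSZ, Z), Z)))
  [3] S(add(S(add(SSZ, SSZ)), add(add(SSZ, Z), Z)))
  [4] S(S(add(add(SSZ, SSZ), add(add(SSZ, Z), Z))))
  [5] S(S(add(S(add(SZ, SSZ)), add(add(SSZ, Z), Z))))
  [6] S(S(S(add(add(SZ, SSZ), add(add(SSZ, Z), Z)))))
  [7] S(S(S(add(S(add(Z, SSZ)), add(add(SSZ, Z), Z)))))
  [8] S(S(S(S(add(add(Z, SSZ), add(add(SSZ, Z), Z))))))
  [9] S(S(S(S(add(SSZ, add(add(SSZ, Z), Z))))))
  [10] S(S(S(S(S(add(SZ, add(add(SSZ, Z), Z)))))))
  [11] S(S(S(S(S(S(add(Z, add(add(SSZ, Z), Z))))))))
  [12] S(S(S(S(S(S(add(add(SSZ, Z), Z)))))))
  [13] S(S(S(S(S(S(add(S(add(SZ, Z)), Z)))))))
  [14] S(S(S(S(S(S(S(add(add(SZ, Z), Z))))))))
  [15] S(S(S(S(S(S(S(add(S(add(Z, Z)), Z))))))))
  [16] S(S(S(S(S(S(S(S(add(add(Z, Z), Z)))))))))
  [17] S(S(S(S(S(S(S(S(add(Z, Z)))))))))
  [18] S^8(Z)

Term B:
  start: add(add(SSSZ, S^4(Z)), SZ)
  [1] add(S(add(SSZ, S^4(Z))), SZ)
  [2] S(add(add(SSZ, S^4(Z)), SZ))
  [3] S(add(S(add(SZ, S^4(Z))), SZ))
  [4] S(S(add(add(SZ, S^4(Z)), SZ)))
  [5] S(S(add(S(add(Z, S^4(Z))), SZ)))
  [6] S(S(S(add(add(Z, S^4(Z)), SZ))))
  [7] S(S(S(add(S^4(Z), SZ))))
  [8] S(S(S(S(add(SSSZ, SZ)))))
  [9] S(S(S(S(S(add(SSZ, SZ))))))
  [10] S(S(S(S(S(S(add(SZ, SZ)))))))
  [11] S(S(S(S(S(S(S(add(Z, SZ))))))))
  [12] S^8(Z)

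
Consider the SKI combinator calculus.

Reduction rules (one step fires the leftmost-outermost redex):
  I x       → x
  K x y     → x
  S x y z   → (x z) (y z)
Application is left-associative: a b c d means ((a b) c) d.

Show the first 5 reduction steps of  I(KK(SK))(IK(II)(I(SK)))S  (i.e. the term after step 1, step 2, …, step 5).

  start: I(KK(SK))(IK(II)(I(SK)))S
  [1] KK(SK)(IK(II)(I(SK)))S
  [2] K(IK(II)(I(SK)))S
  [3] IK(II)(I(SK))
  [4] K(II)(I(SK))
  [5] II

Answer: after 5 steps: II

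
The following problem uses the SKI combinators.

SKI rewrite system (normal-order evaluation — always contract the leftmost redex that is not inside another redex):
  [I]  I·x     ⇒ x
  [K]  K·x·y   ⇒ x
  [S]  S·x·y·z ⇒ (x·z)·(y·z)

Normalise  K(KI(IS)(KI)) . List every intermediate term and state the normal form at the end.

Answer: normal form = K(KI)  (in 2 steps)

Derivation:
  start: K(KI(IS)(KI))
  [1] K(I(KI))
  [2] K(KI)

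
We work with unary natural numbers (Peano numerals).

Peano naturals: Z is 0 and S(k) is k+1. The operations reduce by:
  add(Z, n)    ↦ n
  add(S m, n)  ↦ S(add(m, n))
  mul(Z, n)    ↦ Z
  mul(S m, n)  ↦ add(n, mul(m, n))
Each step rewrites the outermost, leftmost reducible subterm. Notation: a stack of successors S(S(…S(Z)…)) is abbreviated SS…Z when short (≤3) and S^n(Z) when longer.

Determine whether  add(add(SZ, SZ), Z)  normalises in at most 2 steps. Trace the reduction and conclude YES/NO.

  start: add(add(SZ, SZ), Z)
  [1] add(S(add(Z, SZ)), Z)
  [2] S(add(add(Z, SZ), Z))

Answer: NO — after 2 steps the term is S(add(add(Z, SZ), Z)), not yet normal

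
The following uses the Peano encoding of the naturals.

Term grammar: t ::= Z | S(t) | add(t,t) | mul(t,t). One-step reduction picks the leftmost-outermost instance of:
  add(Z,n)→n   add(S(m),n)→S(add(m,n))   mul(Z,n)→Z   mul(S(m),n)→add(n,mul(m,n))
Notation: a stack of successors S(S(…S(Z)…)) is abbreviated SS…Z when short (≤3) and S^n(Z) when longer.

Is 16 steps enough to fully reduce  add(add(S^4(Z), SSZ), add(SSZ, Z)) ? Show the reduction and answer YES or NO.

  start: add(add(S^4(Z), SSZ), add(SSZ, Z))
  →1  add(S(add(SSSZ, SSZ)), add(SSZ, Z))
  →2  S(add(add(SSSZ, SSZ), add(SSZ, Z)))
  →3  S(add(S(add(SSZ, SSZ)), add(SSZ, Z)))
  →4  S(S(add(add(SSZ, SSZ), add(SSZ, Z))))
  →5  S(S(add(S(add(SZ, SSZ)), add(SSZ, Z))))
  →6  S(S(S(add(add(SZ, SSZ), add(SSZ, Z)))))
  →7  S(S(S(add(S(add(Z, SSZ)), add(SSZ, Z)))))
  →8  S(S(S(S(add(add(Z, SSZ), add(SSZ, Z))))))
  →9  S(S(S(S(add(SSZ, add(SSZ, Z))))))
  →10  S(S(S(S(S(add(SZ, add(SSZ, Z)))))))
  →11  S(S(S(S(S(S(add(Z, add(SSZ, Z))))))))
  →12  S(S(S(S(S(S(add(SSZ, Z)))))))
  →13  S(S(S(S(S(S(S(add(SZ, Z))))))))
  →14  S(S(S(S(S(S(S(S(add(Z, Z)))))))))
  →15  S^8(Z)

Answer: YES — reaches normal form S^8(Z) in 15 ≤ 16 steps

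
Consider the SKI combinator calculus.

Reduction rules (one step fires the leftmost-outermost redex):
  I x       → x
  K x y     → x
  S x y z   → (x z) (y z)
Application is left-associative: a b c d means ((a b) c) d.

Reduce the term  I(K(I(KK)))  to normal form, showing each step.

  start: I(K(I(KK)))
  step 1: K(I(KK))
  step 2: K(KK)

Answer: normal form = K(KK)  (in 2 steps)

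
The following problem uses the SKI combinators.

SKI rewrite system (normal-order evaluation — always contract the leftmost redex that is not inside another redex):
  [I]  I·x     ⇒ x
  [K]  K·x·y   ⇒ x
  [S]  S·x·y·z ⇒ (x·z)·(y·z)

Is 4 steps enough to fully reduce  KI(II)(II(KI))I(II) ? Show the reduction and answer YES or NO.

  start: KI(II)(II(KI))I(II)
  →1  I(II(KI))I(II)
  →2  II(KI)I(II)
  →3  I(KI)I(II)
  →4  KII(II)

Answer: NO — after 4 steps the term is KII(II), not yet normal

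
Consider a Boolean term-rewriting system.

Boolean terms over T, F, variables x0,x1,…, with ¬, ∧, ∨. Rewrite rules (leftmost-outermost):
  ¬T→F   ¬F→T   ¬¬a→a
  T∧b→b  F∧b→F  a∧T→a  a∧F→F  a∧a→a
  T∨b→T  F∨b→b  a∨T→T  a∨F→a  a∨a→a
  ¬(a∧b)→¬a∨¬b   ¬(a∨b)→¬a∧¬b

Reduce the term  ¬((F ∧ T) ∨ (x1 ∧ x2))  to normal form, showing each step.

Answer: normal form = ¬x1 ∨ ¬x2  (in 6 steps)

Derivation:
  start: ¬((F ∧ T) ∨ (x1 ∧ x2))
  [1] ¬(F ∧ T) ∧ ¬(x1 ∧ x2)
  [2] (¬F ∨ ¬T) ∧ ¬(x1 ∧ x2)
  [3] (T ∨ ¬T) ∧ ¬(x1 ∧ x2)
  [4] T ∧ ¬(x1 ∧ x2)
  [5] ¬(x1 ∧ x2)
  [6] ¬x1 ∨ ¬x2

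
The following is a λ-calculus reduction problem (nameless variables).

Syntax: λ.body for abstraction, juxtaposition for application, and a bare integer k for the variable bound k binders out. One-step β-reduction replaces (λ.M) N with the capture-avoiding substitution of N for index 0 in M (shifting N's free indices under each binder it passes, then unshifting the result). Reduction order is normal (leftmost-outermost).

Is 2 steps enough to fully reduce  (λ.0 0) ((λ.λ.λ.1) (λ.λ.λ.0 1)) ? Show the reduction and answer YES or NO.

  start: (λ.0 0) ((λ.λ.λ.1) (λ.λ.λ.0 1))
  →1  (λ.λ.λ.1) (λ.λ.λ.0 1) ((λ.λ.λ.1) (λ.λ.λ.0 1))
  →2  (λ.λ.1) ((λ.λ.λ.1) (λ.λ.λ.0 1))

Answer: NO — after 2 steps the term is (λ.λ.1) ((λ.λ.λ.1) (λ.λ.λ.0 1)), not yet normal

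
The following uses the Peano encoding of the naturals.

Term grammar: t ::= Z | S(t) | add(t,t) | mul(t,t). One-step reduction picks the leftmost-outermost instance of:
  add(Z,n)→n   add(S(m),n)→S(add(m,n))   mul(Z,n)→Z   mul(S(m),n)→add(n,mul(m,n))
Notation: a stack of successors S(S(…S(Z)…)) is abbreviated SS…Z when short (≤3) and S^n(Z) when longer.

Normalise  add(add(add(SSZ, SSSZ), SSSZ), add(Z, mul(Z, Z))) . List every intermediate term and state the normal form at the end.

Answer: normal form = S^8(Z)  (in 20 steps)

Derivation:
  start: add(add(add(SSZ, SSSZ), SSSZ), add(Z, mul(Z, Z)))
  →1  add(add(S(add(SZ, SSSZ)), SSSZ), add(Z, mul(Z, Z)))
  →2  add(S(add(add(SZ, SSSZ), SSSZ)), add(Z, mul(Z, Z)))
  →3  S(add(add(add(SZ, SSSZ), SSSZ), add(Z, mul(Z, Z))))
  →4  S(add(add(S(add(Z, SSSZ)), SSSZ), add(Z, mul(Z, Z))))
  →5  S(add(S(add(add(Z, SSSZ), SSSZ)), add(Z, mul(Z, Z))))
  →6  S(S(add(add(add(Z, SSSZ), SSSZ), add(Z, mul(Z, Z)))))
  →7  S(S(add(add(SSSZ, SSSZ), add(Z, mul(Z, Z)))))
  →8  S(S(add(S(add(SSZ, SSSZ)), add(Z, mul(Z, Z)))))
  →9  S(S(S(add(add(SSZ, SSSZ), add(Z, mul(Z, Z))))))
  →10  S(S(S(add(S(add(SZ, SSSZ)), add(Z, mul(Z, Z))))))
  →11  S(S(S(S(add(add(SZ, SSSZ), add(Z, mul(Z, Z)))))))
  →12  S(S(S(S(add(S(add(Z, SSSZ)), add(Z, mul(Z, Z)))))))
  →13  S(S(S(S(S(add(add(Z, SSSZ), add(Z, mul(Z, Z))))))))
  →14  S(S(S(S(S(add(SSSZ, add(Z, mul(Z, Z))))))))
  →15  S(S(S(S(S(S(add(SSZ, add(Z, mul(Z, Z)))))))))
  →16  S(S(S(S(S(S(S(add(SZ, add(Z, mul(Z, Z))))))))))
  →17  S(S(S(S(S(S(S(S(add(Z, add(Z, mul(Z, Z)))))))))))
  →18  S(S(S(S(S(S(S(S(add(Z, mul(Z, Z))))))))))
  →19  S(S(S(S(S(S(S(S(mul(Z, Z)))))))))
  →20  S^8(Z)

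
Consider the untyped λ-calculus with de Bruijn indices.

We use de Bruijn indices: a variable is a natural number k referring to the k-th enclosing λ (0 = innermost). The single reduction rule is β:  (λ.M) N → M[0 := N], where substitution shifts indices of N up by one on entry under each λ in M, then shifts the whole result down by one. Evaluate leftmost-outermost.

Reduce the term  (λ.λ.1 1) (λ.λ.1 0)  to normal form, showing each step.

Answer: normal form = λ.λ.λ.1 0  (in 3 steps)

Reduction:
  start: (λ.λ.1 1) (λ.λ.1 0)
  →1  λ.(λ.λ.1 0) (λ.λ.1 0)
  →2  λ.λ.(λ.λ.1 0) 0
  →3  λ.λ.λ.1 0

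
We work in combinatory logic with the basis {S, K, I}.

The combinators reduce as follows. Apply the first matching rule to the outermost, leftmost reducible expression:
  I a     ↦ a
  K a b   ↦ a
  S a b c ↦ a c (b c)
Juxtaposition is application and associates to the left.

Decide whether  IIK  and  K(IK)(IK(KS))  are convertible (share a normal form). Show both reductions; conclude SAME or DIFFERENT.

Answer: SAME — A ⇓ K, B ⇓ K

Reduction:
Term A:
  start: IIK
  →1  IK
  →2  K

Term B:
  start: K(IK)(IK(KS))
  →1  IK
  →2  K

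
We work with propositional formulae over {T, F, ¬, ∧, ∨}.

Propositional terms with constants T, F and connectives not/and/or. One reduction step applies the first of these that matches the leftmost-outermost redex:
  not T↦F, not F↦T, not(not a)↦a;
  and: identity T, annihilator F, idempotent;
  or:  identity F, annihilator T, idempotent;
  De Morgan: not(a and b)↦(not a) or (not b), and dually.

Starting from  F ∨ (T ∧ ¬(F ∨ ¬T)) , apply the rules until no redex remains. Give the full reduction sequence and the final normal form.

  start: F ∨ (T ∧ ¬(F ∨ ¬T))
  [1] T ∧ ¬(F ∨ ¬T)
  [2] ¬(F ∨ ¬T)
  [3] ¬F ∧ ¬¬T
  [4] T ∧ ¬¬T
  [5] ¬¬T
  [6] T

Answer: normal form = T  (in 6 steps)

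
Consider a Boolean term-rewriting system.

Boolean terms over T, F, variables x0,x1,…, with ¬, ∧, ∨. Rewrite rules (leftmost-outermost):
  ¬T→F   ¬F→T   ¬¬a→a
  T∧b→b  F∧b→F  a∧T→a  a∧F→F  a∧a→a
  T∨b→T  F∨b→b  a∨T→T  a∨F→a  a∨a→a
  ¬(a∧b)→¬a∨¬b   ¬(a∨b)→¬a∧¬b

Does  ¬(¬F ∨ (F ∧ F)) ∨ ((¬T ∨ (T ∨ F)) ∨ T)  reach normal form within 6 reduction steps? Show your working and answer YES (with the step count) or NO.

Answer: YES — reaches normal form T in 5 ≤ 6 steps

Reduction:
  start: ¬(¬F ∨ (F ∧ F)) ∨ ((¬T ∨ (T ∨ F)) ∨ T)
  →1  (¬¬F ∧ ¬(F ∧ F)) ∨ ((¬T ∨ (T ∨ F)) ∨ T)
  →2  (F ∧ ¬(F ∧ F)) ∨ ((¬T ∨ (T ∨ F)) ∨ T)
  →3  F ∨ ((¬T ∨ (T ∨ F)) ∨ T)
  →4  (¬T ∨ (T ∨ F)) ∨ T
  →5  T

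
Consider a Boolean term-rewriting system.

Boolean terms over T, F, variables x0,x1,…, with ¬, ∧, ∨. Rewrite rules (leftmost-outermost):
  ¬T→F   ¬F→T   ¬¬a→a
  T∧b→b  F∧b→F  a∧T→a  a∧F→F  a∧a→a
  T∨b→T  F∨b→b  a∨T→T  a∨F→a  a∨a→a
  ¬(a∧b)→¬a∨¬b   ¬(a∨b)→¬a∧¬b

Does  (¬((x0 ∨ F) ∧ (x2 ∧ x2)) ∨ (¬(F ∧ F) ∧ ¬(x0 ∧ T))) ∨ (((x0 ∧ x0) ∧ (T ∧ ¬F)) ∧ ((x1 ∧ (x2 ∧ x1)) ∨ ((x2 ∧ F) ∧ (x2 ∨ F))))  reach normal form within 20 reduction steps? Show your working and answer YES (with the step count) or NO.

Answer: YES — reaches normal form ((¬x0 ∨ ¬x2) ∨ ¬x0) ∨ (x0 ∧ (x1 ∧ (x2 ∧ x1))) in 20 ≤ 20 steps

Derivation:
  start: (¬((x0 ∨ F) ∧ (x2 ∧ x2)) ∨ (¬(F ∧ F) ∧ ¬(x0 ∧ T))) ∨ (((x0 ∧ x0) ∧ (T ∧ ¬F)) ∧ ((x1 ∧ (x2 ∧ x1)) ∨ ((x2 ∧ F) ∧ (x2 ∨ F))))
  →1  ((¬(x0 ∨ F) ∨ ¬(x2 ∧ x2)) ∨ (¬(F ∧ F) ∧ ¬(x0 ∧ T))) ∨ (((x0 ∧ x0) ∧ (T ∧ ¬F)) ∧ ((x1 ∧ (x2 ∧ x1)) ∨ ((x2 ∧ F) ∧ (x2 ∨ F))))
  →2  (((¬x0 ∧ ¬F) ∨ ¬(x2 ∧ x2)) ∨ (¬(F ∧ F) ∧ ¬(x0 ∧ T))) ∨ (((x0 ∧ x0) ∧ (T ∧ ¬F)) ∧ ((x1 ∧ (x2 ∧ x1)) ∨ ((x2 ∧ F) ∧ (x2 ∨ F))))
  →3  (((¬x0 ∧ T) ∨ ¬(x2 ∧ x2)) ∨ (¬(F ∧ F) ∧ ¬(x0 ∧ T))) ∨ (((x0 ∧ x0) ∧ (T ∧ ¬F)) ∧ ((x1 ∧ (x2 ∧ x1)) ∨ ((x2 ∧ F) ∧ (x2 ∨ F))))
  →4  ((¬x0 ∨ ¬(x2 ∧ x2)) ∨ (¬(F ∧ F) ∧ ¬(x0 ∧ T))) ∨ (((x0 ∧ x0) ∧ (T ∧ ¬F)) ∧ ((x1 ∧ (x2 ∧ x1)) ∨ ((x2 ∧ F) ∧ (x2 ∨ F))))
  →5  ((¬x0 ∨ (¬x2 ∨ ¬x2)) ∨ (¬(F ∧ F) ∧ ¬(x0 ∧ T))) ∨ (((x0 ∧ x0) ∧ (T ∧ ¬F)) ∧ ((x1 ∧ (x2 ∧ x1)) ∨ ((x2 ∧ F) ∧ (x2 ∨ F))))
  →6  ((¬x0 ∨ ¬x2) ∨ (¬(F ∧ F) ∧ ¬(x0 ∧ T))) ∨ (((x0 ∧ x0) ∧ (T ∧ ¬F)) ∧ ((x1 ∧ (x2 ∧ x1)) ∨ ((x2 ∧ F) ∧ (x2 ∨ F))))
  →7  ((¬x0 ∨ ¬x2) ∨ ((¬F ∨ ¬F) ∧ ¬(x0 ∧ T))) ∨ (((x0 ∧ x0) ∧ (T ∧ ¬F)) ∧ ((x1 ∧ (x2 ∧ x1)) ∨ ((x2 ∧ F) ∧ (x2 ∨ F))))
  →8  ((¬x0 ∨ ¬x2) ∨ (¬F ∧ ¬(x0 ∧ T))) ∨ (((x0 ∧ x0) ∧ (T ∧ ¬F)) ∧ ((x1 ∧ (x2 ∧ x1)) ∨ ((x2 ∧ F) ∧ (x2 ∨ F))))
  →9  ((¬x0 ∨ ¬x2) ∨ (T ∧ ¬(x0 ∧ T))) ∨ (((x0 ∧ x0) ∧ (T ∧ ¬F)) ∧ ((x1 ∧ (x2 ∧ x1)) ∨ ((x2 ∧ F) ∧ (x2 ∨ F))))
  →10  ((¬x0 ∨ ¬x2) ∨ ¬(x0 ∧ T)) ∨ (((x0 ∧ x0) ∧ (T ∧ ¬F)) ∧ ((x1 ∧ (x2 ∧ x1)) ∨ ((x2 ∧ F) ∧ (x2 ∨ F))))
  →11  ((¬x0 ∨ ¬x2) ∨ (¬x0 ∨ ¬T)) ∨ (((x0 ∧ x0) ∧ (T ∧ ¬F)) ∧ ((x1 ∧ (x2 ∧ x1)) ∨ ((x2 ∧ F) ∧ (x2 ∨ F))))
  →12  ((¬x0 ∨ ¬x2) ∨ (¬x0 ∨ F)) ∨ (((x0 ∧ x0) ∧ (T ∧ ¬F)) ∧ ((x1 ∧ (x2 ∧ x1)) ∨ ((x2 ∧ F) ∧ (x2 ∨ F))))
  →13  ((¬x0 ∨ ¬x2) ∨ ¬x0) ∨ (((x0 ∧ x0) ∧ (T ∧ ¬F)) ∧ ((x1 ∧ (x2 ∧ x1)) ∨ ((x2 ∧ F) ∧ (x2 ∨ F))))
  →14  ((¬x0 ∨ ¬x2) ∨ ¬x0) ∨ ((x0 ∧ (T ∧ ¬F)) ∧ ((x1 ∧ (x2 ∧ x1)) ∨ ((x2 ∧ F) ∧ (x2 ∨ F))))
  →15  ((¬x0 ∨ ¬x2) ∨ ¬x0) ∨ ((x0 ∧ ¬F) ∧ ((x1 ∧ (x2 ∧ x1)) ∨ ((x2 ∧ F) ∧ (x2 ∨ F))))
  →16  ((¬x0 ∨ ¬x2) ∨ ¬x0) ∨ ((x0 ∧ T) ∧ ((x1 ∧ (x2 ∧ x1)) ∨ ((x2 ∧ F) ∧ (x2 ∨ F))))
  →17  ((¬x0 ∨ ¬x2) ∨ ¬x0) ∨ (x0 ∧ ((x1 ∧ (x2 ∧ x1)) ∨ ((x2 ∧ F) ∧ (x2 ∨ F))))
  →18  ((¬x0 ∨ ¬x2) ∨ ¬x0) ∨ (x0 ∧ ((x1 ∧ (x2 ∧ x1)) ∨ (F ∧ (x2 ∨ F))))
  →19  ((¬x0 ∨ ¬x2) ∨ ¬x0) ∨ (x0 ∧ ((x1 ∧ (x2 ∧ x1)) ∨ F))
  →20  ((¬x0 ∨ ¬x2) ∨ ¬x0) ∨ (x0 ∧ (x1 ∧ (x2 ∧ x1)))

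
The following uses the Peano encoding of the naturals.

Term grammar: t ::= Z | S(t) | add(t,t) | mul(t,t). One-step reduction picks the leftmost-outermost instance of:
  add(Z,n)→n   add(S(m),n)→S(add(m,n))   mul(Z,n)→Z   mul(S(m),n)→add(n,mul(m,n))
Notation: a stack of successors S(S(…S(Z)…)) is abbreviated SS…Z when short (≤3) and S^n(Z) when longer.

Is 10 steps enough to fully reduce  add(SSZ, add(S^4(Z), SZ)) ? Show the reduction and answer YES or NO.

  start: add(SSZ, add(S^4(Z), SZ))
  →1  S(add(SZ, add(S^4(Z), SZ)))
  →2  S(S(add(Z, add(S^4(Z), SZ))))
  →3  S(S(add(S^4(Z), SZ)))
  →4  S(S(S(add(SSSZ, SZ))))
  →5  S(S(S(S(add(SSZ, SZ)))))
  →6  S(S(S(S(S(add(SZ, SZ))))))
  →7  S(S(S(S(S(S(add(Z, SZ)))))))
  →8  S^7(Z)

Answer: YES — reaches normal form S^7(Z) in 8 ≤ 10 steps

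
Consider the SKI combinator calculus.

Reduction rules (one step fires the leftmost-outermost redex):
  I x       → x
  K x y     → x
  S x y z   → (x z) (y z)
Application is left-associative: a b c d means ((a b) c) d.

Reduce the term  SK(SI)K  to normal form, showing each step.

Answer: normal form = K  (in 2 steps)

Reduction:
  start: SK(SI)K
  [1] KK(SIK)
  [2] K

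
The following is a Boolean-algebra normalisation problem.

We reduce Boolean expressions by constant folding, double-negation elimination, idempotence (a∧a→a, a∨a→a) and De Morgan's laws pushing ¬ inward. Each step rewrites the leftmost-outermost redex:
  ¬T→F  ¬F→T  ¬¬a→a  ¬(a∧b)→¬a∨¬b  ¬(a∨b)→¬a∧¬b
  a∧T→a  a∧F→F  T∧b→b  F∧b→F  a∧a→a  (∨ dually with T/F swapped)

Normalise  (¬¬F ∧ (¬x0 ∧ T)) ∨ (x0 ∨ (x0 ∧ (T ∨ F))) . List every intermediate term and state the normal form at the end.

  start: (¬¬F ∧ (¬x0 ∧ T)) ∨ (x0 ∨ (x0 ∧ (T ∨ F)))
  step 1: (F ∧ (¬x0 ∧ T)) ∨ (x0 ∨ (x0 ∧ (T ∨ F)))
  step 2: F ∨ (x0 ∨ (x0 ∧ (T ∨ F)))
  step 3: x0 ∨ (x0 ∧ (T ∨ F))
  step 4: x0 ∨ (x0 ∧ T)
  step 5: x0 ∨ x0
  step 6: x0

Answer: normal form = x0  (in 6 steps)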